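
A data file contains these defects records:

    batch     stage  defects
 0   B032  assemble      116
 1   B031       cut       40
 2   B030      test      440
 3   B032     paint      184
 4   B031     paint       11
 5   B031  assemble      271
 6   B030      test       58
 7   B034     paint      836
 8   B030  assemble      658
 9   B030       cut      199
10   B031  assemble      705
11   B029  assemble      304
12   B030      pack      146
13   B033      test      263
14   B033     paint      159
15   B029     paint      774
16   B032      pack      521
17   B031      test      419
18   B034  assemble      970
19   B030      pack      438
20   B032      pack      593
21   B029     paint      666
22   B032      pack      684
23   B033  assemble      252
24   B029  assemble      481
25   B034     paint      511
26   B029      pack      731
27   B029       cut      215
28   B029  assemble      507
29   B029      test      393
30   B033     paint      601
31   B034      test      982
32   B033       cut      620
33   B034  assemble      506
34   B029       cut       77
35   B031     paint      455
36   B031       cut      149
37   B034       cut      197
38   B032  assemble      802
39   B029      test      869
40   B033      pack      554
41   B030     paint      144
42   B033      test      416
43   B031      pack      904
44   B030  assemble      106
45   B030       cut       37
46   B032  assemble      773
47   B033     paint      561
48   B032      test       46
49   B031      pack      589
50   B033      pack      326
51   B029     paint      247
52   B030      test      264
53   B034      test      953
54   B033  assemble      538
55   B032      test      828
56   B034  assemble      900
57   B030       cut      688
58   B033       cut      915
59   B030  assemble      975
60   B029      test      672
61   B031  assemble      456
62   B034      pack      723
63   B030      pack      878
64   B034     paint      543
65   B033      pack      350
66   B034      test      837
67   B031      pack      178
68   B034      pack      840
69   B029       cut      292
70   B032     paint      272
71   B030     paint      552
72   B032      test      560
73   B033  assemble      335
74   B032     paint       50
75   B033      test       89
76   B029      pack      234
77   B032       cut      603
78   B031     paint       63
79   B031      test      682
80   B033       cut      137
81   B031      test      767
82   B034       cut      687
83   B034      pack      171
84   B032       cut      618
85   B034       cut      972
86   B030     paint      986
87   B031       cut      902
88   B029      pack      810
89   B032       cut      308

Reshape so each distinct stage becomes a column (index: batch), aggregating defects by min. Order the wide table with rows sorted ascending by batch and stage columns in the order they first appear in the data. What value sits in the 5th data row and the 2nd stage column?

With rows sorted ascending by batch, row 5 is batch=B033. stage columns in first-appearance order: assemble, cut, test, paint, pack; column 2 is cut.
Long rows with batch=B033, stage=cut: min(620, 915, 137) = 137.

137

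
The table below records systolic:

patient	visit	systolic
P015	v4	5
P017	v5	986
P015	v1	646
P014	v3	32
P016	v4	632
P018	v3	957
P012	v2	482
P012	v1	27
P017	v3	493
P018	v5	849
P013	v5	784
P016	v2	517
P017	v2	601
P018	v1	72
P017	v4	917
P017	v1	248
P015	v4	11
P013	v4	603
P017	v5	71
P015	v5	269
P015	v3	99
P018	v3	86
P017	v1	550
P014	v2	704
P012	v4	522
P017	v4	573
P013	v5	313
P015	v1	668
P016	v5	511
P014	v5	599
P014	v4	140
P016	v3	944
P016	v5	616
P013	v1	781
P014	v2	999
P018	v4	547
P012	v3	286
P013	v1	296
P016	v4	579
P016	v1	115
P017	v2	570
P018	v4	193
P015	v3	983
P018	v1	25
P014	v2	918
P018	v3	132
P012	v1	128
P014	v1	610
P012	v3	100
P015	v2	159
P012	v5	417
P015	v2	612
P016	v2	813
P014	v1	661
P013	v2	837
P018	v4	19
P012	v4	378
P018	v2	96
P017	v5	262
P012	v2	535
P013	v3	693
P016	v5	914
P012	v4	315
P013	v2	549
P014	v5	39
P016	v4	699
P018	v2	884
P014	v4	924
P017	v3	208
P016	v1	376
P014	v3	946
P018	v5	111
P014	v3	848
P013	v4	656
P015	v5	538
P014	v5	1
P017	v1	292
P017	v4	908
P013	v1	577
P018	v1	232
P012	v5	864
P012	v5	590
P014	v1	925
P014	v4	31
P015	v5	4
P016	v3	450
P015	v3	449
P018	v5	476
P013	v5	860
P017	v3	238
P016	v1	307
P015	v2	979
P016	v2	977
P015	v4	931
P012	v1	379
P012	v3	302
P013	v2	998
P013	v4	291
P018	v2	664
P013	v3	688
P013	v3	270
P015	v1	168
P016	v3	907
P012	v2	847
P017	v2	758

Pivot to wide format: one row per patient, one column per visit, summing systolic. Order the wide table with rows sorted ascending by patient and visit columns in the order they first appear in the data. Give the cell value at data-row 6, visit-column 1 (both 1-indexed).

With rows sorted ascending by patient, row 6 is patient=P017. visit columns in first-appearance order: v4, v5, v1, v3, v2; column 1 is v4.
Long rows with patient=P017, visit=v4: 917 + 573 + 908 = 2398.

2398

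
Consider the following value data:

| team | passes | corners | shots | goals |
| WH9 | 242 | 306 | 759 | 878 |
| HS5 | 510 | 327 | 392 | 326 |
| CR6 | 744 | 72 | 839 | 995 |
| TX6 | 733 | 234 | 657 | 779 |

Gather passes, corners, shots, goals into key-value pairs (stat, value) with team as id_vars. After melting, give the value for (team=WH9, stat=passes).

Unpivoting turns each (team, wide-column) pair into one long row.
The wide cell at row WH9, column passes holds 242, so the long row (WH9, passes) has value=242.

242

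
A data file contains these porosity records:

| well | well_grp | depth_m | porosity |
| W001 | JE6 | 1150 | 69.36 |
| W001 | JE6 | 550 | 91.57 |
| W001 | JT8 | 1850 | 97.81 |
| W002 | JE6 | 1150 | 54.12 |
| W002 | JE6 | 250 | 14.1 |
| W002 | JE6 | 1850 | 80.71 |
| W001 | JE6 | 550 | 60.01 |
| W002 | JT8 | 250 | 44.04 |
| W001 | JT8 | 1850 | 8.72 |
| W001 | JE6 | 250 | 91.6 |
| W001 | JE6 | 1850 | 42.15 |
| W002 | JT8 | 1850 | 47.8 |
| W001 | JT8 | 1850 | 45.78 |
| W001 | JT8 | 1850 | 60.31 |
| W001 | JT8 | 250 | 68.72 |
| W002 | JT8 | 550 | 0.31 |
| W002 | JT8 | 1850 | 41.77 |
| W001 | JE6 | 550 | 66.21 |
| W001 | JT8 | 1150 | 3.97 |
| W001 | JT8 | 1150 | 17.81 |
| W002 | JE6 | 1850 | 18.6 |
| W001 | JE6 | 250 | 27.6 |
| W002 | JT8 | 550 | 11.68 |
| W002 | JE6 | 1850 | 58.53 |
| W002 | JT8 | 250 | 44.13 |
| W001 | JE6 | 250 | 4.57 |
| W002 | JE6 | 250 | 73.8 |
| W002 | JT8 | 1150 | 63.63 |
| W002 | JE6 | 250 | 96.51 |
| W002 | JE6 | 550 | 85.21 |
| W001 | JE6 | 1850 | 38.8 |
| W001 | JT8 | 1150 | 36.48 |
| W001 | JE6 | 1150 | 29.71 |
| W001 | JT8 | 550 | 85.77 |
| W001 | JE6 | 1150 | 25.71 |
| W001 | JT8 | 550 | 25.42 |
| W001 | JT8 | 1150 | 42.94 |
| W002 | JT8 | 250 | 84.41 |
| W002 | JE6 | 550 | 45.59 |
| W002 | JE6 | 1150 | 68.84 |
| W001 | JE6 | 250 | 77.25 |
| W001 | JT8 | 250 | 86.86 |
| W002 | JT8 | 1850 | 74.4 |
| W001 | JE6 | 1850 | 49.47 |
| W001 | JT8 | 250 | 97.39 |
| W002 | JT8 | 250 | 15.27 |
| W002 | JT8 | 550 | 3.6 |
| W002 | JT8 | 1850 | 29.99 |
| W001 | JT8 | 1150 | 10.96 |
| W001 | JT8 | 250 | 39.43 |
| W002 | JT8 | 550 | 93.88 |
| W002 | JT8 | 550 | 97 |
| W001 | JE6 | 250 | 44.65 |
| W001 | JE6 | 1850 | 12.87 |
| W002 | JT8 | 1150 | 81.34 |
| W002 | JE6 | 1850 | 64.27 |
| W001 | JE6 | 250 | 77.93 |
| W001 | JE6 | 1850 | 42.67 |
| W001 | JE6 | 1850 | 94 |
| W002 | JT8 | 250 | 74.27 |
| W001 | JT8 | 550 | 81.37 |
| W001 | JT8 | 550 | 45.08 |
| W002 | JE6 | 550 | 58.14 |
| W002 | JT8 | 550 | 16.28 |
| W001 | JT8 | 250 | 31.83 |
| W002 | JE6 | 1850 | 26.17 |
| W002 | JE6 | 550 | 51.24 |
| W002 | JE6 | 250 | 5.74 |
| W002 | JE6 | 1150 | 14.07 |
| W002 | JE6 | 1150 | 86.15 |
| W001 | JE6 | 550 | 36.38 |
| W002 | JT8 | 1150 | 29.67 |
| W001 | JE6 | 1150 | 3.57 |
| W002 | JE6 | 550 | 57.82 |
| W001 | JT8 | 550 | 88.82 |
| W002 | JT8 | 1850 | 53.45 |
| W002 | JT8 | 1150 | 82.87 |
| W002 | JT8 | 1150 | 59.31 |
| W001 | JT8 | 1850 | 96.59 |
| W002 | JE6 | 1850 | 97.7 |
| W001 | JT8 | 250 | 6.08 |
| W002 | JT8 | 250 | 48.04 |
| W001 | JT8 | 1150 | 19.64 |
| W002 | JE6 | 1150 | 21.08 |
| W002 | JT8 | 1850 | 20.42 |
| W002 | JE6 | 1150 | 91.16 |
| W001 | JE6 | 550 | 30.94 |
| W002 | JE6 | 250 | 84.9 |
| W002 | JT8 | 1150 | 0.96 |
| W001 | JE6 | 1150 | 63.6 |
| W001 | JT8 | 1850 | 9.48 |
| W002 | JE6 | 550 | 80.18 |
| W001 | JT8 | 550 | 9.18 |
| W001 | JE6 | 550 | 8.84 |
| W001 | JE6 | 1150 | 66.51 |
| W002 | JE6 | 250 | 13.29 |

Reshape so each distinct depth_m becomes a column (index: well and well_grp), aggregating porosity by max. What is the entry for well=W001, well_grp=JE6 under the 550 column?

Rows with well=W001, well_grp=JE6 and depth_m=550: porosity values are 91.57, 60.01, 66.21, 36.38, 30.94, 8.84.
max(91.57, 60.01, 66.21, 36.38, 30.94, 8.84) = 91.57.

91.57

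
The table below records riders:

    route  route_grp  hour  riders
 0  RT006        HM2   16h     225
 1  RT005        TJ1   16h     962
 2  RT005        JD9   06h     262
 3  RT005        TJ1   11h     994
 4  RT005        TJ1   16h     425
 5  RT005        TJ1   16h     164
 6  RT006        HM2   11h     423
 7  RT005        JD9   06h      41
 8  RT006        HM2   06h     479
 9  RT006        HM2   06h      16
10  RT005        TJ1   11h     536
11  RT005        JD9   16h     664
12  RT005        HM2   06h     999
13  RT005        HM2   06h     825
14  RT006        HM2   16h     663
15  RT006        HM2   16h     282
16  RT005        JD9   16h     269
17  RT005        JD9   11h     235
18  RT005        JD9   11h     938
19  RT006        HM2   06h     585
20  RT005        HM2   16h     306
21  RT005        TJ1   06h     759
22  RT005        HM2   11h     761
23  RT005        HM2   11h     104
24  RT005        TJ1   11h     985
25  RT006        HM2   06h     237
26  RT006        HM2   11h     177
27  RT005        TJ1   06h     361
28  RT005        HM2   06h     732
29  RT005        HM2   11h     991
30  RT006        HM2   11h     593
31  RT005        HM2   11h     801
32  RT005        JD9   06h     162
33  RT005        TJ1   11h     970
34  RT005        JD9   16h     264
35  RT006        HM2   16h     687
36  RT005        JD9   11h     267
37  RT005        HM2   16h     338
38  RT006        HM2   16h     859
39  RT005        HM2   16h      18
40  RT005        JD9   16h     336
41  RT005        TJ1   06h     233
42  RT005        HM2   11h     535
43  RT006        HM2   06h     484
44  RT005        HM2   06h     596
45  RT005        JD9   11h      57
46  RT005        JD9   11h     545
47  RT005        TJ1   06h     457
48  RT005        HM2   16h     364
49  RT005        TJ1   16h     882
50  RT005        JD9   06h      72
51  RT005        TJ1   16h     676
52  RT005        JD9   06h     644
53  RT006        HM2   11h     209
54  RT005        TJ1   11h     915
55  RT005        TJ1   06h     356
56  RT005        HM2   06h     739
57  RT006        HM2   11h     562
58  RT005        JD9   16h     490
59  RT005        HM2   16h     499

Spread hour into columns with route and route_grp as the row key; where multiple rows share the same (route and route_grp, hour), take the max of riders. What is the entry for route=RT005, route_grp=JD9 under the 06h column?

Rows with route=RT005, route_grp=JD9 and hour=06h: riders values are 262, 41, 162, 72, 644.
max(262, 41, 162, 72, 644) = 644.

644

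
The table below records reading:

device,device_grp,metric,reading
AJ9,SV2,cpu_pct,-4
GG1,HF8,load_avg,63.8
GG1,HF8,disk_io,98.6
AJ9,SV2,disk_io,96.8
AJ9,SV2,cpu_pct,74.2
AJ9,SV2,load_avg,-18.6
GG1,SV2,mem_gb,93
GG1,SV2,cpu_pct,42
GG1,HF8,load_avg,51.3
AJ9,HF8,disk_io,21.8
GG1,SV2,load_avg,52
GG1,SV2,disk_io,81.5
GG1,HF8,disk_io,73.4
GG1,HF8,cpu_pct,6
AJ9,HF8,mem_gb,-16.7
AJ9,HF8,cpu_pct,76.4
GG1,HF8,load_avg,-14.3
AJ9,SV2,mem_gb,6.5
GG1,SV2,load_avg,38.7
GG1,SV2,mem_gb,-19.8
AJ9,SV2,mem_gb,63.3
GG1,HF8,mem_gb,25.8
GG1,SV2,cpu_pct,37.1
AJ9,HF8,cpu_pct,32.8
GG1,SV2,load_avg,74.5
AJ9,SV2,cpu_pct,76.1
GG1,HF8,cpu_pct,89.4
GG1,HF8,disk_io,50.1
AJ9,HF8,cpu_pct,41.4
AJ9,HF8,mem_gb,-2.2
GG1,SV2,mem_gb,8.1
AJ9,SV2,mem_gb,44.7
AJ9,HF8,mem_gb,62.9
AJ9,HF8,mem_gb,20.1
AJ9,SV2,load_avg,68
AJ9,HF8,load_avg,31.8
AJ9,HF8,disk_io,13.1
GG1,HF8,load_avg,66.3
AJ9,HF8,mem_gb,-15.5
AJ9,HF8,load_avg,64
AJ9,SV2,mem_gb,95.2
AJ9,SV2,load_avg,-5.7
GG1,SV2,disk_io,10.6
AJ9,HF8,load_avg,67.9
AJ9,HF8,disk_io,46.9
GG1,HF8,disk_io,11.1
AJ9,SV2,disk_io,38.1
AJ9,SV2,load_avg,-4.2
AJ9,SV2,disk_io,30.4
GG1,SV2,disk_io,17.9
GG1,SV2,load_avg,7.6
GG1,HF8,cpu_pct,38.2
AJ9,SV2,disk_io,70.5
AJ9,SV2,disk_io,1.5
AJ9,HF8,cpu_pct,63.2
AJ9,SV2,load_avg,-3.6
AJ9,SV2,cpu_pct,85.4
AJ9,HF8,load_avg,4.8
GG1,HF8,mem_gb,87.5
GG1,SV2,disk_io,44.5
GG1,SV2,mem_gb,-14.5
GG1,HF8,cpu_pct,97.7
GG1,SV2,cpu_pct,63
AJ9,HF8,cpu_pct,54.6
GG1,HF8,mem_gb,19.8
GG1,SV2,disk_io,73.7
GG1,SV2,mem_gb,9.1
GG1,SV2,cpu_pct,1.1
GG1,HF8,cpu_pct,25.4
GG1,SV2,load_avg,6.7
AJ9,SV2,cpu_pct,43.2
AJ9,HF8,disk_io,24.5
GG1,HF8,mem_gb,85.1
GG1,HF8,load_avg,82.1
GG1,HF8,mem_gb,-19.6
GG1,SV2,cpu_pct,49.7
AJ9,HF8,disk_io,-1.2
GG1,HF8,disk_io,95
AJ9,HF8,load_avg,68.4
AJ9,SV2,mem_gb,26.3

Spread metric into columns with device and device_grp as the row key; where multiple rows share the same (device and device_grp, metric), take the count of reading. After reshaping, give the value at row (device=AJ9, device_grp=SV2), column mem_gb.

Rows with device=AJ9, device_grp=SV2 and metric=mem_gb: reading values are 6.5, 63.3, 44.7, 95.2, 26.3.
5 rows match — count = 5.

5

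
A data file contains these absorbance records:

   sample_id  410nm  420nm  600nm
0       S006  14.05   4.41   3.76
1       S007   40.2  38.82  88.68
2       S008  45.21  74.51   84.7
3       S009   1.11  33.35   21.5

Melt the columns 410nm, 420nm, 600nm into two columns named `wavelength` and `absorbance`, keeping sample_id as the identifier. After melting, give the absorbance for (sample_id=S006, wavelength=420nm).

Unpivoting turns each (sample_id, wide-column) pair into one long row.
The wide cell at row S006, column 420nm holds 4.41, so the long row (S006, 420nm) has absorbance=4.41.

4.41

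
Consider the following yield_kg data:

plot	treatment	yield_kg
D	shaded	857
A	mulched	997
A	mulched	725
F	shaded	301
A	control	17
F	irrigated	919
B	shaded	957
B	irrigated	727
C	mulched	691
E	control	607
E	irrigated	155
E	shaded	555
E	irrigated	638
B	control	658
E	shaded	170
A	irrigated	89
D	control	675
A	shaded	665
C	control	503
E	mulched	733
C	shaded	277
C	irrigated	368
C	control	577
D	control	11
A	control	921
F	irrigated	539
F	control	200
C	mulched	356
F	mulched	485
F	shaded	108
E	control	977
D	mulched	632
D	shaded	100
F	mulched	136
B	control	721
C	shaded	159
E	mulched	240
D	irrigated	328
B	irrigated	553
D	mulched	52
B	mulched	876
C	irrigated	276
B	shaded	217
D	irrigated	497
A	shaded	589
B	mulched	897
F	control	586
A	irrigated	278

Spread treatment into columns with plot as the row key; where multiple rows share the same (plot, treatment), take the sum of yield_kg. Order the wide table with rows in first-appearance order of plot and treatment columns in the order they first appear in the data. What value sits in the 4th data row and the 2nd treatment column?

With rows in first-appearance order of plot, row 4 is plot=B. treatment columns in first-appearance order: shaded, mulched, control, irrigated; column 2 is mulched.
Long rows with plot=B, treatment=mulched: 876 + 897 = 1773.

1773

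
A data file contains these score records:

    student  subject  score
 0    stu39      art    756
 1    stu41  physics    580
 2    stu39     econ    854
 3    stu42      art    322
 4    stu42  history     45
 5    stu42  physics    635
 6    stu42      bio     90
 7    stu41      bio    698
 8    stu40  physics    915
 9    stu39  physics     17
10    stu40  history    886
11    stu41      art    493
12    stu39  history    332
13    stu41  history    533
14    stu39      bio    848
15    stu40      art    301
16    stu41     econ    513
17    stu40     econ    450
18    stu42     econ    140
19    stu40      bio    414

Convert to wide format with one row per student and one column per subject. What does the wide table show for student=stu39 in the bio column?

848

Wide layout: rows indexed by student, columns are the 5 distinct subject values (art, physics, econ, history, bio).
Cell (student=stu39, subject=bio) draws from the long row where student=stu39 and subject=bio, which has score=848.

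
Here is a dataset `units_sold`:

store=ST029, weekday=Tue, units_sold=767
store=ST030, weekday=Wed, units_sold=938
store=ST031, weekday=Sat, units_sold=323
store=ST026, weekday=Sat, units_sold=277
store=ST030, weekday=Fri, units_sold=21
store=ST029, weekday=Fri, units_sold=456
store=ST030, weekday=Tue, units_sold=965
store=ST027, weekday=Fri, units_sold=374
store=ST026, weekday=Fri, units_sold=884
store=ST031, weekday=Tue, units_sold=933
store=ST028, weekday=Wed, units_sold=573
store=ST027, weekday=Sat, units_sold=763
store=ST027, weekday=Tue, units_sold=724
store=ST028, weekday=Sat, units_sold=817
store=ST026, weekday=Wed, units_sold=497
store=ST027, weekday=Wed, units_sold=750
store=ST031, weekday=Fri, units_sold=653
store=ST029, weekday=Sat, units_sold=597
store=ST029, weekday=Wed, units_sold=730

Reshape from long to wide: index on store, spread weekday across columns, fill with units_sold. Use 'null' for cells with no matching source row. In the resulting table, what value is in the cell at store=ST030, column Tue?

965

The long row with store=ST030, weekday=Tue has units_sold=965.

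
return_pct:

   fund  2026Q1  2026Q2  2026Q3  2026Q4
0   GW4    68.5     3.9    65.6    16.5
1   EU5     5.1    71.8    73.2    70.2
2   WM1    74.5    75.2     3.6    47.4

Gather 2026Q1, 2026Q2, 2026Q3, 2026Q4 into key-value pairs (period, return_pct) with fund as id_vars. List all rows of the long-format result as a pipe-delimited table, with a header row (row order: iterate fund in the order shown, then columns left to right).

| fund | period | return_pct |
| GW4 | 2026Q1 | 68.5 |
| GW4 | 2026Q2 | 3.9 |
| GW4 | 2026Q3 | 65.6 |
| GW4 | 2026Q4 | 16.5 |
| EU5 | 2026Q1 | 5.1 |
| EU5 | 2026Q2 | 71.8 |
| EU5 | 2026Q3 | 73.2 |
| EU5 | 2026Q4 | 70.2 |
| WM1 | 2026Q1 | 74.5 |
| WM1 | 2026Q2 | 75.2 |
| WM1 | 2026Q3 | 3.6 |
| WM1 | 2026Q4 | 47.4 |

Each (fund, column) pair becomes one row: 3 × 4 = 12 rows.
For example, (GW4, 2026Q1) → return_pct=68.5.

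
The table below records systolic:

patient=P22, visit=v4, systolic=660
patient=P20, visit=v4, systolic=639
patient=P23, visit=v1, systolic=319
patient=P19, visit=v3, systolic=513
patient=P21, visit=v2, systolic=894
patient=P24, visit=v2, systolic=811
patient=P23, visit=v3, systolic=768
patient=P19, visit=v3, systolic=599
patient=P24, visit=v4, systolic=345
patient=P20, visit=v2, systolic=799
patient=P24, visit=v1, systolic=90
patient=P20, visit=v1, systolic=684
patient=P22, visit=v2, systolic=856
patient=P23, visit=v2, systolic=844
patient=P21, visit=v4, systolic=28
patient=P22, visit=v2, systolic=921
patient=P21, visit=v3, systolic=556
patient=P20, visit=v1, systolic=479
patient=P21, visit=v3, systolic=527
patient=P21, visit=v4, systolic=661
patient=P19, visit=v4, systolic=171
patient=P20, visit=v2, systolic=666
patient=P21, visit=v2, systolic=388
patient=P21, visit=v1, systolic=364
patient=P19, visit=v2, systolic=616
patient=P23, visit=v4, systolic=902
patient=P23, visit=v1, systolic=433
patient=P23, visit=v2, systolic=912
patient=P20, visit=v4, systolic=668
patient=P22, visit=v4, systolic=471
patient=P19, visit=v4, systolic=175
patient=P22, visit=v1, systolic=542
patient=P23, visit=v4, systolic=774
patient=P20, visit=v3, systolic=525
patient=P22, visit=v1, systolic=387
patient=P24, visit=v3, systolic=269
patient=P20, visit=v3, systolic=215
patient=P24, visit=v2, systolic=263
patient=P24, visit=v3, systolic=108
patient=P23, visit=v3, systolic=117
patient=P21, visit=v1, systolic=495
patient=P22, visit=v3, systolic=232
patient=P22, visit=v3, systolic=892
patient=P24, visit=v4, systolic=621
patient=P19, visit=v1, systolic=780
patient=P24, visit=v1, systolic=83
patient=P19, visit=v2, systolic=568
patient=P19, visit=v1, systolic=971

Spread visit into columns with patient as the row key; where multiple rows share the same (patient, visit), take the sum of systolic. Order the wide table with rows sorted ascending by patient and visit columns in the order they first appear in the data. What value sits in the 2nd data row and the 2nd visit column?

1163

With rows sorted ascending by patient, row 2 is patient=P20. visit columns in first-appearance order: v4, v1, v3, v2; column 2 is v1.
Long rows with patient=P20, visit=v1: 684 + 479 = 1163.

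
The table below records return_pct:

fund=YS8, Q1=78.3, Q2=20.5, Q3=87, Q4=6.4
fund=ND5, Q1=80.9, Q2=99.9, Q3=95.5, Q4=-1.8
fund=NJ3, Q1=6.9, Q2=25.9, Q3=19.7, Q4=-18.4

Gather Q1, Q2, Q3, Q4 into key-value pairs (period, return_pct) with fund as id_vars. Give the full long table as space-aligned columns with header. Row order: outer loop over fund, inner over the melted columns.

fund  period  return_pct
YS8   Q1      78.3      
YS8   Q2      20.5      
YS8   Q3      87        
YS8   Q4      6.4       
ND5   Q1      80.9      
ND5   Q2      99.9      
ND5   Q3      95.5      
ND5   Q4      -1.8      
NJ3   Q1      6.9       
NJ3   Q2      25.9      
NJ3   Q3      19.7      
NJ3   Q4      -18.4     

Each (fund, column) pair becomes one row: 3 × 4 = 12 rows.
For example, (YS8, Q1) → return_pct=78.3.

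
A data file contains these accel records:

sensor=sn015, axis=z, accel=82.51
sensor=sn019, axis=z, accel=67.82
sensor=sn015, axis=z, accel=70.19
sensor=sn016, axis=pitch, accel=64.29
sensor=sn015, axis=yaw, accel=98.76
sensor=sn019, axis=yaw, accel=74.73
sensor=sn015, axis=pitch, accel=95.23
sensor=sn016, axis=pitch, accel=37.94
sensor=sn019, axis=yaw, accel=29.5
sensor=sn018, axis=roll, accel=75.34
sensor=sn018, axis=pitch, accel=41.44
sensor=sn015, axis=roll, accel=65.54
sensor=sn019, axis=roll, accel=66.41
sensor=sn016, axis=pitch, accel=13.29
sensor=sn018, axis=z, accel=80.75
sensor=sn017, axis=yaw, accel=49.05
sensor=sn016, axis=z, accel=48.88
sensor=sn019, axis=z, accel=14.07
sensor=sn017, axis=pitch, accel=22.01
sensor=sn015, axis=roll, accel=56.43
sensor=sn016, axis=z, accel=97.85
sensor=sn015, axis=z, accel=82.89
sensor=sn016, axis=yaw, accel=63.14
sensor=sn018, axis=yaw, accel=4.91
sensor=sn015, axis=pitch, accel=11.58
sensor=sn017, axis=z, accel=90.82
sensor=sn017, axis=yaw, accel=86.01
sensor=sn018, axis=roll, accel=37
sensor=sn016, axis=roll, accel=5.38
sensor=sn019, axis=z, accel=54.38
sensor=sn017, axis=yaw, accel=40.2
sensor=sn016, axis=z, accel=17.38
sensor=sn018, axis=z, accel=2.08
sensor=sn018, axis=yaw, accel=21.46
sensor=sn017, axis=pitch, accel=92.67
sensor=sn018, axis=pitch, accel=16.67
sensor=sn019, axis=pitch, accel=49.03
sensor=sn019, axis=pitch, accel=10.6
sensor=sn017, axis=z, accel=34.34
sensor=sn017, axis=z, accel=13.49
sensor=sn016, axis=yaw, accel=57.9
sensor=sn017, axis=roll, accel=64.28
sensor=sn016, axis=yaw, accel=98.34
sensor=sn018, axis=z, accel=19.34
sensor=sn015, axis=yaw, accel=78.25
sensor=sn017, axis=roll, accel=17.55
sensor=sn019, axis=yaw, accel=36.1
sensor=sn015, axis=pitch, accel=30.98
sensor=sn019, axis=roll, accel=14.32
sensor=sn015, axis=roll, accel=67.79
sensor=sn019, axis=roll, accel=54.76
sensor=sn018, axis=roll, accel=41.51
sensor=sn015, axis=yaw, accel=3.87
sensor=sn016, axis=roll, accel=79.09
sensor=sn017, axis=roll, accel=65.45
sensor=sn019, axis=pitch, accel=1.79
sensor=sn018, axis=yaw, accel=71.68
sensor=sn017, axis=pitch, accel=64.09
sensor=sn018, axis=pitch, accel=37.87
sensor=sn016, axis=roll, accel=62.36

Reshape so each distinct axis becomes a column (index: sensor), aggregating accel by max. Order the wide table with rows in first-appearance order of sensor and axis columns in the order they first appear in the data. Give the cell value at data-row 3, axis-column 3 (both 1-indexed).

98.34

With rows in first-appearance order of sensor, row 3 is sensor=sn016. axis columns in first-appearance order: z, pitch, yaw, roll; column 3 is yaw.
Long rows with sensor=sn016, axis=yaw: max(63.14, 57.9, 98.34) = 98.34.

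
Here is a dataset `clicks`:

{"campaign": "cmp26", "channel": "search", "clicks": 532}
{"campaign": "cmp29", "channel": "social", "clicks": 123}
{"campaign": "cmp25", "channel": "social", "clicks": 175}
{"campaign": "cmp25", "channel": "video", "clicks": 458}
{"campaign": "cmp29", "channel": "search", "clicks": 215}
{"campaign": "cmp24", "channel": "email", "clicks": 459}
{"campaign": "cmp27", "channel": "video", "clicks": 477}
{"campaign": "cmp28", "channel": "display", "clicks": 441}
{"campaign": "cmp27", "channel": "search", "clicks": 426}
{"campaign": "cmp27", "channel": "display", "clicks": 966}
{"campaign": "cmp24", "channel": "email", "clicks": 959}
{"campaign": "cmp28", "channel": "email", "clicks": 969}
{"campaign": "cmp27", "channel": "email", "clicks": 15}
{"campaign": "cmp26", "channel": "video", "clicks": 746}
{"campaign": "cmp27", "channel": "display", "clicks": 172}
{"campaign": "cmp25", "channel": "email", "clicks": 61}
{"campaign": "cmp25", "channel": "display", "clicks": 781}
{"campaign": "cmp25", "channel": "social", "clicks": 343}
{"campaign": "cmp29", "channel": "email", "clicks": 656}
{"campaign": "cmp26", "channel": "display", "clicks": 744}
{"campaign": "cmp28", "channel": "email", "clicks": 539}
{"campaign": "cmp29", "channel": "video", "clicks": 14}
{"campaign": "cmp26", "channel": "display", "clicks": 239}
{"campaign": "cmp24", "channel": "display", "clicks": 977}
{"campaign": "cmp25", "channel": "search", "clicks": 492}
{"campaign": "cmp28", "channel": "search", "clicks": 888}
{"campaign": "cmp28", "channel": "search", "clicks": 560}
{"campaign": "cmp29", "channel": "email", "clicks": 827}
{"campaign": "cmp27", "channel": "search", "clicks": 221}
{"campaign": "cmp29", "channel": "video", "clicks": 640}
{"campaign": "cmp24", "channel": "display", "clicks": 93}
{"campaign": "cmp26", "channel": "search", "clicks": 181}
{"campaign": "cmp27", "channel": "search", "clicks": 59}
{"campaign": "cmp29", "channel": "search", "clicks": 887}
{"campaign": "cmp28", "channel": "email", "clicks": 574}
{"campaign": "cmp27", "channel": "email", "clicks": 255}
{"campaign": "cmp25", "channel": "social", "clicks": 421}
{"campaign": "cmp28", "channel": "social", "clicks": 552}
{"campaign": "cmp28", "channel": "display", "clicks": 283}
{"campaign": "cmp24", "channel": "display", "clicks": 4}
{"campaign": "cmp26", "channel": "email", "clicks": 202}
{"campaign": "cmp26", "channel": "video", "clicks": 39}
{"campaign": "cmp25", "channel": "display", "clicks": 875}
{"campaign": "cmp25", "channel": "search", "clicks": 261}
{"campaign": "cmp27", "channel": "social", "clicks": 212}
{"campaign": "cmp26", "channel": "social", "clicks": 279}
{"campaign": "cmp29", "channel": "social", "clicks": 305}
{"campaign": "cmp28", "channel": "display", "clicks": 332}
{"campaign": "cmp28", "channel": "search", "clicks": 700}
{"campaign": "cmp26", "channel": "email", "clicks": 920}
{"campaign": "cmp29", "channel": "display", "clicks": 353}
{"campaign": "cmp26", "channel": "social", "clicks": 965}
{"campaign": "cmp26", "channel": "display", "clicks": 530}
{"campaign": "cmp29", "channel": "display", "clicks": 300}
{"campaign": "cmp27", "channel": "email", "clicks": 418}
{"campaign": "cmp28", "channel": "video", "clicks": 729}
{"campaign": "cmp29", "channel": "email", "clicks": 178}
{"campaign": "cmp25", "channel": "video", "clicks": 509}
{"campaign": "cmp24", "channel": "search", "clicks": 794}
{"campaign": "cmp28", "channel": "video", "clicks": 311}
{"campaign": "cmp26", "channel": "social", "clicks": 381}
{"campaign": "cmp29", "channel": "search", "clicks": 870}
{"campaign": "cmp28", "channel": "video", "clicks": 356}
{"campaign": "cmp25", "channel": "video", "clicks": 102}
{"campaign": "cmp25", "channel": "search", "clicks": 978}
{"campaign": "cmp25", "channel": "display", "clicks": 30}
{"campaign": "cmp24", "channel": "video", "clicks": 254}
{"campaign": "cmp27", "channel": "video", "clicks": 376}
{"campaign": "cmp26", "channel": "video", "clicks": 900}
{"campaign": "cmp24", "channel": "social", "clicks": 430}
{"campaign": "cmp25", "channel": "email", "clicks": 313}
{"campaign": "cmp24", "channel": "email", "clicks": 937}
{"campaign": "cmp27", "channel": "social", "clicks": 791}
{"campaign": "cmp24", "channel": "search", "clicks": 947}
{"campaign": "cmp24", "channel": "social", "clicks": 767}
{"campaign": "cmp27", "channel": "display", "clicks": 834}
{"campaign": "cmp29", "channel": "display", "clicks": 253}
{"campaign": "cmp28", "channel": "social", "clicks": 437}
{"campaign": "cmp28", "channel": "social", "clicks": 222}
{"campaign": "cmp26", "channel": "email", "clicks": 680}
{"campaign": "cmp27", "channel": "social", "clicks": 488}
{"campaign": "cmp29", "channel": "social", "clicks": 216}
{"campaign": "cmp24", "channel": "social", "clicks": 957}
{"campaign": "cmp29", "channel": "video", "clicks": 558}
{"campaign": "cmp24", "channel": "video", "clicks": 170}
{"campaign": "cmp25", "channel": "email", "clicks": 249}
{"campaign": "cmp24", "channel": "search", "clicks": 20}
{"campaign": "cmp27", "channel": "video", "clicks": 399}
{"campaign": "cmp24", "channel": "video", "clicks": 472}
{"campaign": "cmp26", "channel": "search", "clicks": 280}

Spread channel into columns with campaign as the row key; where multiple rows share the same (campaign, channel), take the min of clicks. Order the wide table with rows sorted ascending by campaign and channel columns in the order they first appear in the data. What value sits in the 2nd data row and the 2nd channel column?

175

With rows sorted ascending by campaign, row 2 is campaign=cmp25. channel columns in first-appearance order: search, social, video, email, display; column 2 is social.
Long rows with campaign=cmp25, channel=social: min(175, 343, 421) = 175.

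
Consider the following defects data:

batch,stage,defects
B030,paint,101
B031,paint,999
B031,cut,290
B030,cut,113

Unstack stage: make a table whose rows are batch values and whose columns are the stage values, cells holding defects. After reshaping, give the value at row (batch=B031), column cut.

Wide layout: rows indexed by batch, columns are the 2 distinct stage values (paint, cut).
Cell (batch=B031, stage=cut) draws from the long row where batch=B031 and stage=cut, which has defects=290.

290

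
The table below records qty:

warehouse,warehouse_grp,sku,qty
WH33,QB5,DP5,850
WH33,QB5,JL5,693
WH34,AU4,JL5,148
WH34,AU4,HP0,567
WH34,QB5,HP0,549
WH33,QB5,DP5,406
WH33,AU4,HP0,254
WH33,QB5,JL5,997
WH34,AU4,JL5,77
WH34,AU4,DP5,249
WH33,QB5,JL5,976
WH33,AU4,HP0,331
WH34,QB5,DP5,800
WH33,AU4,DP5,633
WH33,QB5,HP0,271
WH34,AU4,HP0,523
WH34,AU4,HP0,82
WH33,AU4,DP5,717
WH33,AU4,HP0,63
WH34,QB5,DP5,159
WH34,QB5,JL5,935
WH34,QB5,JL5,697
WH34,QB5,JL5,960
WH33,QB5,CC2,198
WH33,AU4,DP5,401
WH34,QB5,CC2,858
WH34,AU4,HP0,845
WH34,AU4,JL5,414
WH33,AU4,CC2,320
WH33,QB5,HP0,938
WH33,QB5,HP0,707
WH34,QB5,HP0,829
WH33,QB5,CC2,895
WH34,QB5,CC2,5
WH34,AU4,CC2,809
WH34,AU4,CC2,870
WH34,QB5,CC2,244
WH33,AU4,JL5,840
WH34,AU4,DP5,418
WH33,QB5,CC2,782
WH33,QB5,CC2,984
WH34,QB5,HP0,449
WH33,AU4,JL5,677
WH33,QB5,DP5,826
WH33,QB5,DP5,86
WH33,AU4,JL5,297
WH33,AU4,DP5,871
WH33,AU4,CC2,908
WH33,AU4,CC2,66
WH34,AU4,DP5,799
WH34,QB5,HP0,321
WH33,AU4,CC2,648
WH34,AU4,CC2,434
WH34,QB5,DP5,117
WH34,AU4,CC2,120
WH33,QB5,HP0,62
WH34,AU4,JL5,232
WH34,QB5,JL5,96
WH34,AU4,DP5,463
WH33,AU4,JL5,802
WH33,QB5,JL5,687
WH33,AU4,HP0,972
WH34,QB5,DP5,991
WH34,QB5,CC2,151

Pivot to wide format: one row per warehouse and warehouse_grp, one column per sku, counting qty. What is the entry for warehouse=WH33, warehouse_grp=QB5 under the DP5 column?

Rows with warehouse=WH33, warehouse_grp=QB5 and sku=DP5: qty values are 850, 406, 826, 86.
4 rows match — count = 4.

4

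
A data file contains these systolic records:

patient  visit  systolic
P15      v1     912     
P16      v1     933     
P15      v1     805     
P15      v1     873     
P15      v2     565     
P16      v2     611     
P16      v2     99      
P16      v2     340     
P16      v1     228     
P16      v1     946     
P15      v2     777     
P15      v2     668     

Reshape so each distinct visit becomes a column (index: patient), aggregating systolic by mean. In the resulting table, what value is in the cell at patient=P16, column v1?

702.33

Rows with patient=P16 and visit=v1: systolic values are 933, 228, 946.
(933 + 228 + 946) / 3 = 702.33.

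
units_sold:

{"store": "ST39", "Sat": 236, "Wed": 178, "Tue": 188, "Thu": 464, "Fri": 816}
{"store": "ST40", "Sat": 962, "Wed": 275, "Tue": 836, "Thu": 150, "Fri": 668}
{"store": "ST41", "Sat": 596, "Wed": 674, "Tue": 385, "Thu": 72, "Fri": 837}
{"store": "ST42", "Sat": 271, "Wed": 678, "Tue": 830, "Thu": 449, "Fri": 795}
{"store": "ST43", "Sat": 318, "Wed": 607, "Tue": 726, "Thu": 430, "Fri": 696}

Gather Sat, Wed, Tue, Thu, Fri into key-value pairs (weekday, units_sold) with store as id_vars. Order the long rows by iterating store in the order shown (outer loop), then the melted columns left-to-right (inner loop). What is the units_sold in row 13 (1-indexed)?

25 rows total (5 × 5). Row 13: index ⌊(13-1)/5⌋ = 2 into store → ST41; (13-1) mod 5 = 2 into the melted columns → Tue.
So row 13 is (ST41, Tue, 385); units_sold = 385.

385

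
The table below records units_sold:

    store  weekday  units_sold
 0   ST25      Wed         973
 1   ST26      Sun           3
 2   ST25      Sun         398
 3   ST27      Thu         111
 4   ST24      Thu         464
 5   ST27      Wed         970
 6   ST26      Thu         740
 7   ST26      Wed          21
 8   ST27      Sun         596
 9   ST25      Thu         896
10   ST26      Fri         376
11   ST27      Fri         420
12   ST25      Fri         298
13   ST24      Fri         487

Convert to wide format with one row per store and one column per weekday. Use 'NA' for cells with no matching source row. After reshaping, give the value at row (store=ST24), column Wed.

No long-format row has store=ST24 and weekday=Wed, so the cell is NA.

NA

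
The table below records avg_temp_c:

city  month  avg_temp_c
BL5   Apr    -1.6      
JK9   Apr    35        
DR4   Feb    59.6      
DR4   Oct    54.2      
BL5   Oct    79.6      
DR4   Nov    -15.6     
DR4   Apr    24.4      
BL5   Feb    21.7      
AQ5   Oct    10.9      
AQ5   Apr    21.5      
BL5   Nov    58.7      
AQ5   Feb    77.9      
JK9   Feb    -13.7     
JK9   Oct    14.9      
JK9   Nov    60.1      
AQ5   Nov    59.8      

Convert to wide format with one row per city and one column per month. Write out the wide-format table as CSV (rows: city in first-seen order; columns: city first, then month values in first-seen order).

city,Apr,Feb,Oct,Nov
BL5,-1.6,21.7,79.6,58.7
JK9,35,-13.7,14.9,60.1
DR4,24.4,59.6,54.2,-15.6
AQ5,21.5,77.9,10.9,59.8

Columns: city plus the 4 distinct month values (Apr, Feb, Oct, Nov).
For example, row BL5 column Apr takes avg_temp_c=-1.6 from the long row (BL5, Apr).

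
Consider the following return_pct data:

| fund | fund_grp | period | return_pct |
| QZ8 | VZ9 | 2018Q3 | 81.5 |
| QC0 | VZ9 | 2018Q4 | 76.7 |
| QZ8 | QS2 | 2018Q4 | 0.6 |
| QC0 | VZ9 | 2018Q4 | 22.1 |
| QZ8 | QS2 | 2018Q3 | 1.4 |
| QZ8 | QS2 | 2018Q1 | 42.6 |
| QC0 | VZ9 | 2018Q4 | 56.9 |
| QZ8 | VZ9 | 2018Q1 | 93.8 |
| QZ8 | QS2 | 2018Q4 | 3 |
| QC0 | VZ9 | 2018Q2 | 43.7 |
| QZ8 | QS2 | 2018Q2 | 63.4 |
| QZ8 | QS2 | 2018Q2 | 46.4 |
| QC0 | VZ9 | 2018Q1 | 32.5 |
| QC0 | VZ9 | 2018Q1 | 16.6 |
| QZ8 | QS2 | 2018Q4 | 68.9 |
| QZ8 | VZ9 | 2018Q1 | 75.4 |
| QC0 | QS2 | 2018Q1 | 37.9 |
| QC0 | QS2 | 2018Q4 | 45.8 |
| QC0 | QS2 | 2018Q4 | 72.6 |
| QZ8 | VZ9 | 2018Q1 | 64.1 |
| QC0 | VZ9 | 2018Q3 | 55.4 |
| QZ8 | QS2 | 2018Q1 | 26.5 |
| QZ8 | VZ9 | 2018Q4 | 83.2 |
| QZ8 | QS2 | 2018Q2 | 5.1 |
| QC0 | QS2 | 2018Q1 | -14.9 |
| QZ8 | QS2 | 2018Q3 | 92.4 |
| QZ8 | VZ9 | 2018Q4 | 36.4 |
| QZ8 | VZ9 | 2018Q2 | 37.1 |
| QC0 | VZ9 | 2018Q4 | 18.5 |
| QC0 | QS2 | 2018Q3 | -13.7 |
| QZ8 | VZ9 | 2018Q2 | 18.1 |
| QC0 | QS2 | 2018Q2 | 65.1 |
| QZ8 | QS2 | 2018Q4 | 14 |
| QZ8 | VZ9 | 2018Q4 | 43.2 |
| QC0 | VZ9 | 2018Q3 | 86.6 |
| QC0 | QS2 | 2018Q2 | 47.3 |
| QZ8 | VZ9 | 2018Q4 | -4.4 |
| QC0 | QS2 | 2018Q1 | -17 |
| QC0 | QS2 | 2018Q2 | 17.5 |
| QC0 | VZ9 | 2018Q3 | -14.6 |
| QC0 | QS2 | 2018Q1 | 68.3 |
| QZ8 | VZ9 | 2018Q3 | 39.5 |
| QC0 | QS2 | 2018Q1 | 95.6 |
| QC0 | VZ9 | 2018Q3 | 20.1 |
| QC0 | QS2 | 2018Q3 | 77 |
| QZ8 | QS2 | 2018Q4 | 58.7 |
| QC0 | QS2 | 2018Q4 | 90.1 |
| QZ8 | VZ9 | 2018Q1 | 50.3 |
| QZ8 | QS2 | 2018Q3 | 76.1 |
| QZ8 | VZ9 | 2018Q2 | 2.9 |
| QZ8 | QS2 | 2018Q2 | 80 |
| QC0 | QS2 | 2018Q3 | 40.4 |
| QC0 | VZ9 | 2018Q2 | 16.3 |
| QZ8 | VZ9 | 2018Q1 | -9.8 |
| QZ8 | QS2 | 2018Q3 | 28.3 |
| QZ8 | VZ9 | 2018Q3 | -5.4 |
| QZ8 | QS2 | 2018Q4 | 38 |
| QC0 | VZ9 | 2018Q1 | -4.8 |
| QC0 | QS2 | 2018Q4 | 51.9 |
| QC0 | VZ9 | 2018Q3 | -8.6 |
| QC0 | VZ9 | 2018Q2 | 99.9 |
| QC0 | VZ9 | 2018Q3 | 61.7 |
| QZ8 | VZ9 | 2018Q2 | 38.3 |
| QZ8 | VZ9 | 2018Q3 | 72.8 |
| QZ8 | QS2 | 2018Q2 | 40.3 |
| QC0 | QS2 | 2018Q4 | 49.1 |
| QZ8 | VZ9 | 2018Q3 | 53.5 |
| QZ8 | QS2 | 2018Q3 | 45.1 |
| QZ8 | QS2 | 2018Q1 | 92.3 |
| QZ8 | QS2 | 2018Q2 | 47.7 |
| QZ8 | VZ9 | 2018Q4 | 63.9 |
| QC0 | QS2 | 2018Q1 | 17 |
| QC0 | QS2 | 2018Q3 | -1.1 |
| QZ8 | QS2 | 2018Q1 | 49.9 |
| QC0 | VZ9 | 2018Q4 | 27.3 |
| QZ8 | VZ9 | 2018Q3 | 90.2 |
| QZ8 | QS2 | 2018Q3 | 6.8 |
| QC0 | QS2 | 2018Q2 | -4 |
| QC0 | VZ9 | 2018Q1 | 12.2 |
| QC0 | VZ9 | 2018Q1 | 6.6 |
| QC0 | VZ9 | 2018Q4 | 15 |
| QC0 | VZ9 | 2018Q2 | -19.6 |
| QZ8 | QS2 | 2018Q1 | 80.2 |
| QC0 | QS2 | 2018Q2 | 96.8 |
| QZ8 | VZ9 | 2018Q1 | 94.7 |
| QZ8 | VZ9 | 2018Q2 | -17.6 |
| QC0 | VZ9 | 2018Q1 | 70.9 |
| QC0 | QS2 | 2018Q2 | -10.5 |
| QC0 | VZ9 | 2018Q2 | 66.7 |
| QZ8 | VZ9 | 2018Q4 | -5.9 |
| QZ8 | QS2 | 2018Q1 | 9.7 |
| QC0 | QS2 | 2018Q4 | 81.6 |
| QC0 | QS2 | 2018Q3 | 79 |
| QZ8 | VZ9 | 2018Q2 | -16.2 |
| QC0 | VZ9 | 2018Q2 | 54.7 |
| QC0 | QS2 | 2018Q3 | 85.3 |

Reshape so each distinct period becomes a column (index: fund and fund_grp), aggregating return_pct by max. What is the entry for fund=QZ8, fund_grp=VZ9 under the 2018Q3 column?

90.2

Rows with fund=QZ8, fund_grp=VZ9 and period=2018Q3: return_pct values are 81.5, 39.5, -5.4, 72.8, 53.5, 90.2.
max(81.5, 39.5, -5.4, 72.8, 53.5, 90.2) = 90.2.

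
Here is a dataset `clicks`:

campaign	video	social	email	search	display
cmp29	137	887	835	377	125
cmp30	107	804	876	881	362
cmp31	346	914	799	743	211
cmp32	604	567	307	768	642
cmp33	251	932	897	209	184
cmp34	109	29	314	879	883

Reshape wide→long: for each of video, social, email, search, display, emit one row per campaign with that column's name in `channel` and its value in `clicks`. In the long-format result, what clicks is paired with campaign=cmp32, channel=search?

Unpivoting turns each (campaign, wide-column) pair into one long row.
The wide cell at row cmp32, column search holds 768, so the long row (cmp32, search) has clicks=768.

768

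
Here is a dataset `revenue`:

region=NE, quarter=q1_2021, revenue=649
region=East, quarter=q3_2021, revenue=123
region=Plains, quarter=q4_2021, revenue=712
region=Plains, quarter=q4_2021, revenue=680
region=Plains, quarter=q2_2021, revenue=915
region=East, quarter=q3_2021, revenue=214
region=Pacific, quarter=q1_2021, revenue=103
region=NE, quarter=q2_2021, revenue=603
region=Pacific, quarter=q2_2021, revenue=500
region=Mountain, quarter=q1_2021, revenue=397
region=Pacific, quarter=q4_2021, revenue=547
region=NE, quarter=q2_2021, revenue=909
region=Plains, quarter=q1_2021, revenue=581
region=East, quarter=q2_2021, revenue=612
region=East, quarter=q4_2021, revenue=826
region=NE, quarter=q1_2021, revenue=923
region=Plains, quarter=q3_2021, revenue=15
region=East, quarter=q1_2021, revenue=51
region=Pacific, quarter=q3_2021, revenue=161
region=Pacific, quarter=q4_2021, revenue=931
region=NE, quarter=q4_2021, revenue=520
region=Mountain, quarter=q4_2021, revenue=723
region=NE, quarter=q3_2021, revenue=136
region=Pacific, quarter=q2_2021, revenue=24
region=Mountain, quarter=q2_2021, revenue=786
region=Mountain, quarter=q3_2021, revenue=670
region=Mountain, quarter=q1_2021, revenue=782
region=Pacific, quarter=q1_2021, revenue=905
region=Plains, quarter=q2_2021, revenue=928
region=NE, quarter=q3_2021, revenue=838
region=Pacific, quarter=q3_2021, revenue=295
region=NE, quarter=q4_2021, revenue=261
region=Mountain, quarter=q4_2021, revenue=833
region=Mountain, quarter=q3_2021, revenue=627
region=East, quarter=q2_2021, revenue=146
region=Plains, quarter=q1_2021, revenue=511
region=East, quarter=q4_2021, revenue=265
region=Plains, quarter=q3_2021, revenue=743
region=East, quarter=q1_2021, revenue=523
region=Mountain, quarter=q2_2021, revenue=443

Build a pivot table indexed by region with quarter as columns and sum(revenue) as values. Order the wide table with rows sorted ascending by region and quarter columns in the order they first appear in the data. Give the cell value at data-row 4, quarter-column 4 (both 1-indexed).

524

With rows sorted ascending by region, row 4 is region=Pacific. quarter columns in first-appearance order: q1_2021, q3_2021, q4_2021, q2_2021; column 4 is q2_2021.
Long rows with region=Pacific, quarter=q2_2021: 500 + 24 = 524.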